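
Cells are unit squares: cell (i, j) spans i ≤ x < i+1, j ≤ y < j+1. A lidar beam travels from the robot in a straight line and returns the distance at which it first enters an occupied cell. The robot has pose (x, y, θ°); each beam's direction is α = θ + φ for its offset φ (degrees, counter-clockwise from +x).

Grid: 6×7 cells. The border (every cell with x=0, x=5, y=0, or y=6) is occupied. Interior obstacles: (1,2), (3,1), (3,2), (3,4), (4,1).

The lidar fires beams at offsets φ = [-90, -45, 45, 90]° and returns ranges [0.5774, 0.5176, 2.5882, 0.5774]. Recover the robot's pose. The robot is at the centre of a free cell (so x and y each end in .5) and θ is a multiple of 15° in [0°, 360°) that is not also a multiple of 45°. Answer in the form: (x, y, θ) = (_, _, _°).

The pose lattice has 15·16 = 240 candidates. Test each by forward raycasting.
  (4.5, 4.5, 240°): beam 3 = 1.9319 ≠ 2.5882 ✗
  (2.5, 2.5, 150°): beam 1 = 1.7321 ≠ 0.5774 ✗
  (1.5, 1.5, 120°): beam 1 = 1.7321 ≠ 0.5774 ✗
  (1.5, 5.5, 60°): beam 1 = 1.7321 ≠ 0.5774 ✗
  …
  (3.5, 5.5, 150°): r_1=0.5774, r_2=0.5176, r_3=2.5882, r_4=0.5774 — all match ✓
Only this pose fits every beam.

(x, y, θ) = (3.5, 5.5, 150°)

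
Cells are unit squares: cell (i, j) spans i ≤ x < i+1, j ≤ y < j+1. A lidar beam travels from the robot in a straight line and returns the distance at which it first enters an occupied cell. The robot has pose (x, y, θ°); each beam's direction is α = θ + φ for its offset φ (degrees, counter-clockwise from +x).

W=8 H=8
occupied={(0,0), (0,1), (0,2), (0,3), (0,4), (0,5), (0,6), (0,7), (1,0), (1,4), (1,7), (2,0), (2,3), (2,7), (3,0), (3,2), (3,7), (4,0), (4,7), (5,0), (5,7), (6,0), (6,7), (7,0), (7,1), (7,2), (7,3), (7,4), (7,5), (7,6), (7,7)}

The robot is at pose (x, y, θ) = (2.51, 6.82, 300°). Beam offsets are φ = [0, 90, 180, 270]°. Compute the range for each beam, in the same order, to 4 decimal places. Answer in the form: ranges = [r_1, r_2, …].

beam 1: φ=0°, α=300°
  dir = (cos 300°, sin 300°) = (0.5000, -0.8660); from cell (2,6)
  next x-line at t=0.9800, next y-line at t=0.9469; Δt_x=2.0000, Δt_y=1.1547
    y: enter (2,5) at t=0.9469
    x: enter (3,5) at t=0.9800
    y: enter (3,4) at t=2.1016
    x: enter (4,4) at t=2.9800
    y: enter (4,3) at t=3.2563
    y: enter (4,2) at t=4.4110
    x: enter (5,2) at t=4.9800
    y: enter (5,1) at t=5.5657
    y: enter (5,0) at t=6.7204 ← occupied
  → r_1 = 6.7204
beam 2: φ=90°, α=30°
  dir = (cos 30°, sin 30°) = (0.8660, 0.5000); from cell (2,6)
  next x-line at t=0.5658, next y-line at t=0.3600; Δt_x=1.1547, Δt_y=2.0000
    y: enter (2,7) at t=0.3600 ← occupied
  → r_2 = 0.3600
beam 3: φ=180°, α=120°
  dir = (cos 120°, sin 120°) = (-0.5000, 0.8660); from cell (2,6)
  next x-line at t=1.0200, next y-line at t=0.2078; Δt_x=2.0000, Δt_y=1.1547
    y: enter (2,7) at t=0.2078 ← occupied
  → r_3 = 0.2078
beam 4: φ=270°, α=210°
  dir = (cos 210°, sin 210°) = (-0.8660, -0.5000); from cell (2,6)
  next x-line at t=0.5889, next y-line at t=1.6400; Δt_x=1.1547, Δt_y=2.0000
    x: enter (1,6) at t=0.5889
    y: enter (1,5) at t=1.6400
    x: enter (0,5) at t=1.7436 ← occupied
  → r_4 = 1.7436

ranges = [6.7204, 0.3600, 0.2078, 1.7436]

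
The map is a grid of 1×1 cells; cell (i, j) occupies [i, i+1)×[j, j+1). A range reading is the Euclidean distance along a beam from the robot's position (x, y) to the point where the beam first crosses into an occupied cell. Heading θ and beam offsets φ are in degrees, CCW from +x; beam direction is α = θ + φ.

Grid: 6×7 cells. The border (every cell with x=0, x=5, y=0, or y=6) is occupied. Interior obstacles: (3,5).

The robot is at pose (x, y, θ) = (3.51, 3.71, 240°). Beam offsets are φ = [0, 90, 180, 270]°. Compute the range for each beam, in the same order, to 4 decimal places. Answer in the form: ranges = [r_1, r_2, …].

beam 1: φ=0°, α=240°
  cosα=-0.5000 sinα=-0.8660 | (3,3) | tMaxX 1.0200 tMaxY 0.8198 | tΔX 2.0000 tΔY 1.1547
    t=0.8198 [y] (3,2)
    t=1.0200 [x] (2,2)
    t=1.9745 [y] (2,1)
    t=3.0200 [x] (1,1)
    t=3.1292 [y] (1,0) — stop
  → r_1 = 3.1292
beam 2: φ=90°, α=330°
  cosα=0.8660 sinα=-0.5000 | (3,3) | tMaxX 0.5658 tMaxY 1.4200 | tΔX 1.1547 tΔY 2.0000
    t=0.5658 [x] (4,3)
    t=1.4200 [y] (4,2)
    t=1.7205 [x] (5,2) — stop
  → r_2 = 1.7205
beam 3: φ=180°, α=60°
  cosα=0.5000 sinα=0.8660 | (3,3) | tMaxX 0.9800 tMaxY 0.3349 | tΔX 2.0000 tΔY 1.1547
    t=0.3349 [y] (3,4)
    t=0.9800 [x] (4,4)
    t=1.4896 [y] (4,5)
    t=2.6443 [y] (4,6) — stop
  → r_3 = 2.6443
beam 4: φ=270°, α=150°
  cosα=-0.8660 sinα=0.5000 | (3,3) | tMaxX 0.5889 tMaxY 0.5800 | tΔX 1.1547 tΔY 2.0000
    t=0.5800 [y] (3,4)
    t=0.5889 [x] (2,4)
    t=1.7436 [x] (1,4)
    t=2.5800 [y] (1,5)
    t=2.8983 [x] (0,5) — stop
  → r_4 = 2.8983

ranges = [3.1292, 1.7205, 2.6443, 2.8983]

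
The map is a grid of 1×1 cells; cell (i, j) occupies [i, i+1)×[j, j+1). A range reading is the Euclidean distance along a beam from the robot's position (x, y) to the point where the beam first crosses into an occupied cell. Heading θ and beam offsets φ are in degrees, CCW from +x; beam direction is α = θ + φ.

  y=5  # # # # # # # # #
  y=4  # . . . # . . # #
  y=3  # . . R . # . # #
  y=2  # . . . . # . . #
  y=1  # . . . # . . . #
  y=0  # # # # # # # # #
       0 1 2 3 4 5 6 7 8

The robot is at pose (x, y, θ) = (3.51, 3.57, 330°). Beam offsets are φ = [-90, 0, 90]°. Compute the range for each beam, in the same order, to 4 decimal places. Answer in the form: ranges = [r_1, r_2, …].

beam 1: φ=-90°, α=240°
  cosα=-0.5000 sinα=-0.8660 | (3,3) | tMaxX 1.0200 tMaxY 0.6582 | tΔX 2.0000 tΔY 1.1547
    t=0.6582 [y] (3,2)
    t=1.0200 [x] (2,2)
    t=1.8129 [y] (2,1)
    t=2.9676 [y] (2,0) — stop
  → r_1 = 2.9676
beam 2: φ=0°, α=330°
  cosα=0.8660 sinα=-0.5000 | (3,3) | tMaxX 0.5658 tMaxY 1.1400 | tΔX 1.1547 tΔY 2.0000
    t=0.5658 [x] (4,3)
    t=1.1400 [y] (4,2)
    t=1.7205 [x] (5,2) — stop
  → r_2 = 1.7205
beam 3: φ=90°, α=60°
  cosα=0.5000 sinα=0.8660 | (3,3) | tMaxX 0.9800 tMaxY 0.4965 | tΔX 2.0000 tΔY 1.1547
    t=0.4965 [y] (3,4)
    t=0.9800 [x] (4,4) — stop
  → r_3 = 0.9800

ranges = [2.9676, 1.7205, 0.9800]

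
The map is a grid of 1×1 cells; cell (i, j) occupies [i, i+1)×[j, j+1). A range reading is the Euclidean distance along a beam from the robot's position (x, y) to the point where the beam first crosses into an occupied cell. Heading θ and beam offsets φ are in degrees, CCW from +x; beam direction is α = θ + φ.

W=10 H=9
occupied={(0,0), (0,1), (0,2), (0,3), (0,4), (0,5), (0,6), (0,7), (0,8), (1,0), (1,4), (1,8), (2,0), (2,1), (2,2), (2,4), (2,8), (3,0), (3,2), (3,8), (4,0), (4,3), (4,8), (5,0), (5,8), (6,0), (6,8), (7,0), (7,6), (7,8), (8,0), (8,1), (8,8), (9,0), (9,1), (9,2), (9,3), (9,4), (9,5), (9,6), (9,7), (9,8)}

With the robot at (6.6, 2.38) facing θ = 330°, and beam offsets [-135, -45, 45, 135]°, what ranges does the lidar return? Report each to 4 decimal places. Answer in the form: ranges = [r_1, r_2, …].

beam 1: φ=-135°, α=195°
  dir = (cos 195°, sin 195°) = (-0.9659, -0.2588); from cell (6,2)
  next x-line at t=0.6212, next y-line at t=1.4682; Δt_x=1.0353, Δt_y=3.8637
    x: enter (5,2) at t=0.6212
    y: enter (5,1) at t=1.4682
    x: enter (4,1) at t=1.6564
    x: enter (3,1) at t=2.6917
    x: enter (2,1) at t=3.7270 ← occupied
  → r_1 = 3.7270
beam 2: φ=-45°, α=285°
  dir = (cos 285°, sin 285°) = (0.2588, -0.9659); from cell (6,2)
  next x-line at t=1.5455, next y-line at t=0.3934; Δt_x=3.8637, Δt_y=1.0353
    y: enter (6,1) at t=0.3934
    y: enter (6,0) at t=1.4287 ← occupied
  → r_2 = 1.4287
beam 3: φ=45°, α=15°
  dir = (cos 15°, sin 15°) = (0.9659, 0.2588); from cell (6,2)
  next x-line at t=0.4141, next y-line at t=2.3955; Δt_x=1.0353, Δt_y=3.8637
    x: enter (7,2) at t=0.4141
    x: enter (8,2) at t=1.4494
    y: enter (8,3) at t=2.3955
    x: enter (9,3) at t=2.4847 ← occupied
  → r_3 = 2.4847
beam 4: φ=135°, α=105°
  dir = (cos 105°, sin 105°) = (-0.2588, 0.9659); from cell (6,2)
  next x-line at t=2.3182, next y-line at t=0.6419; Δt_x=3.8637, Δt_y=1.0353
    y: enter (6,3) at t=0.6419
    y: enter (6,4) at t=1.6771
    x: enter (5,4) at t=2.3182
    y: enter (5,5) at t=2.7124
    y: enter (5,6) at t=3.7477
    y: enter (5,7) at t=4.7830
    y: enter (5,8) at t=5.8183 ← occupied
  → r_4 = 5.8183

ranges = [3.7270, 1.4287, 2.4847, 5.8183]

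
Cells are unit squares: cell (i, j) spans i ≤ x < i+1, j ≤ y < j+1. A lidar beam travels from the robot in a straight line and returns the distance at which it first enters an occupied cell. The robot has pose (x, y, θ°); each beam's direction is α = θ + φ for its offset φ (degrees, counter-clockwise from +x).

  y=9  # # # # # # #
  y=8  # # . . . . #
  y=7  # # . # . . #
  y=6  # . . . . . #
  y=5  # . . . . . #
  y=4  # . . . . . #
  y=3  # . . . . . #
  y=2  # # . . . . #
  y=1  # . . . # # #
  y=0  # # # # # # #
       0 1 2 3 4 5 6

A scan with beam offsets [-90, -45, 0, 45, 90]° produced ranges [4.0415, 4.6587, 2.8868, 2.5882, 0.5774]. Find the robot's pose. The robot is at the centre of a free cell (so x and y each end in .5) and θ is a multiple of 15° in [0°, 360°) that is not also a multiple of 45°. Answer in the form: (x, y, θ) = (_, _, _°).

Candidates: 34 free-cell centres × 16 headings = 544 poses. Raycast each; keep the one whose scan matches to 4 dp.
  (3.5, 4.5, 165°): beam 1 = 4.6587 ≠ 4.0415 ✗
  (4.5, 7.5, 75°): beam 1 = 1.5529 ≠ 4.0415 ✗
  (2.5, 3.5, 105°): beam 1 = 3.6235 ≠ 4.0415 ✗
  (2.5, 7.5, 150°): beam 1 = 1.7321 ≠ 4.0415 ✗
  …
  (3.5, 6.5, 330°): r_1=4.0415, r_2=4.6587, r_3=2.8868, r_4=2.5882, r_5=0.5774 — all match ✓
No second candidate reproduces the full scan.

(x, y, θ) = (3.5, 6.5, 330°)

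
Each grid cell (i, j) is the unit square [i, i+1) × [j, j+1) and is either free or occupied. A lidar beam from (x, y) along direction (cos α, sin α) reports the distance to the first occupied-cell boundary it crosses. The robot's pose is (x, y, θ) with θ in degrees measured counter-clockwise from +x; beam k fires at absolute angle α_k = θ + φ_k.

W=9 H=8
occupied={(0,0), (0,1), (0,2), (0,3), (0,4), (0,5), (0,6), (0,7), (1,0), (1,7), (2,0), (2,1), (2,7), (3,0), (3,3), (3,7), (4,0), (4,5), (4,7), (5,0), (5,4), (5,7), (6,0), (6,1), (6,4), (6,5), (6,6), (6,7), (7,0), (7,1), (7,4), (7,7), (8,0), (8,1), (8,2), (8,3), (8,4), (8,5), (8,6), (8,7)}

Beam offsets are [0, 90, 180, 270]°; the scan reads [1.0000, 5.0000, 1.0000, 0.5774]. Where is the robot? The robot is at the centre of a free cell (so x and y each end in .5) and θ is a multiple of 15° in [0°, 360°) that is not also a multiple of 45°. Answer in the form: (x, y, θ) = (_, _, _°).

Enumerate (i+0.5, j+0.5, θ) over the 32 free cells and 16 admissible headings. For each, cast all 4 beams and compare to the given ranges.
  (6.5, 3.5, 75°): beam 1 = 0.5176 ≠ 1.0000 ✗
  (1.5, 4.5, 300°): beam 1 = 2.8868 ≠ 1.0000 ✗
  (2.5, 5.5, 105°): beam 1 = 1.5529 ≠ 1.0000 ✗
  (4.5, 3.5, 150°): beam 1 = 0.5774 ≠ 1.0000 ✗
  …
  (3.5, 6.5, 150°): r_1=1.0000, r_2=5.0000, r_3=1.0000, r_4=0.5774 — all match ✓
Unique over the lattice → pose = (3.5, 6.5, 150°).

(x, y, θ) = (3.5, 6.5, 150°)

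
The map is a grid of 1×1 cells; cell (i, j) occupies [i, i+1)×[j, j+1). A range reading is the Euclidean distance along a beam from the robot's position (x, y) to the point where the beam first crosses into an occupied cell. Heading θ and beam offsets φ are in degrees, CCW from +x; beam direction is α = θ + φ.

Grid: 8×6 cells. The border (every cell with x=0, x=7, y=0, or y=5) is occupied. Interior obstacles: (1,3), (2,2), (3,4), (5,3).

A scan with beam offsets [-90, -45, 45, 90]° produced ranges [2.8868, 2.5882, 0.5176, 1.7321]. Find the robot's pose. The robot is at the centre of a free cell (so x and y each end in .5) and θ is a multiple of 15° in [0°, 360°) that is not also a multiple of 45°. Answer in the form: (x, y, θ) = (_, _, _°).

Candidates: 20 free-cell centres × 16 headings = 320 poses. Raycast each; keep the one whose scan matches to 4 dp.
  (3.5, 2.5, 105°): beam 1 = 1.9319 ≠ 2.8868 ✗
  (3.5, 3.5, 15°): beam 1 = 2.5882 ≠ 2.8868 ✗
  (2.5, 4.5, 60°): beam 1 = 0.5774 ≠ 2.8868 ✗
  (1.5, 1.5, 15°): beam 1 = 0.5176 ≠ 2.8868 ✗
  …
  (4.5, 3.5, 330°): r_1=2.8868, r_2=2.5882, r_3=0.5176, r_4=1.7321 — all match ✓
No second candidate reproduces the full scan.

(x, y, θ) = (4.5, 3.5, 330°)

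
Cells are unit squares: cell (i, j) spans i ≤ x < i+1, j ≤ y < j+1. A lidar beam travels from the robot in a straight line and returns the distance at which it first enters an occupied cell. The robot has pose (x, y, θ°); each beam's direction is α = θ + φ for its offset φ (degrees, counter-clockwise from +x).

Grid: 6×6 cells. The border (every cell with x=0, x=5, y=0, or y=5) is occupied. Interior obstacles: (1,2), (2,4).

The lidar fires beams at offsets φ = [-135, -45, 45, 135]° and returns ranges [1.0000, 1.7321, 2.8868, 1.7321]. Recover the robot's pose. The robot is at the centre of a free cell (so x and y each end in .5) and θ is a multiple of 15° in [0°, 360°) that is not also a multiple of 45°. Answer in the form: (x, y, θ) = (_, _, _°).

(x, y, θ) = (3.5, 3.5, 255°)

The pose lattice has 14·16 = 224 candidates. Test each by forward raycasting.
  (4.5, 3.5, 240°): beam 1 = 1.5529 ≠ 1.0000 ✗
  (4.5, 1.5, 15°): beam 1 = 0.5774 ≠ 1.0000 ✗
  (2.5, 2.5, 60°): beam 1 = 1.5529 ≠ 1.0000 ✗
  (1.5, 4.5, 165°): beam 1 = 0.5774 ≠ 1.0000 ✗
  …
  (3.5, 3.5, 255°): r_1=1.0000, r_2=1.7321, r_3=2.8868, r_4=1.7321 — all match ✓
Unique over the lattice → pose = (3.5, 3.5, 255°).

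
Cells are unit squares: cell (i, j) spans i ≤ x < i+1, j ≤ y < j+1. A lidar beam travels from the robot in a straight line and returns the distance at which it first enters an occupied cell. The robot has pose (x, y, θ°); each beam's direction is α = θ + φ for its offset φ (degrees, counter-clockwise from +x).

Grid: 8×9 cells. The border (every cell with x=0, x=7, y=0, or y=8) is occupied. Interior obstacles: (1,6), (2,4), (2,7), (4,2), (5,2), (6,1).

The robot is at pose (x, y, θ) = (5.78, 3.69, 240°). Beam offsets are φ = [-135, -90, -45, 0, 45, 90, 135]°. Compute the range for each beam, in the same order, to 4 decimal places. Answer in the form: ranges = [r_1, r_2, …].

ranges = [4.4620, 4.6200, 4.9486, 0.7967, 0.7143, 1.4087, 1.2630]

beam 1: φ=-135°, α=105°
  dir = (cos 105°, sin 105°) = (-0.2588, 0.9659); from cell (5,3)
  next x-line at t=3.0137, next y-line at t=0.3209; Δt_x=3.8637, Δt_y=1.0353
    y: enter (5,4) at t=0.3209
    y: enter (5,5) at t=1.3562
    y: enter (5,6) at t=2.3915
    x: enter (4,6) at t=3.0137
    y: enter (4,7) at t=3.4268
    y: enter (4,8) at t=4.4620 ← occupied
  → r_1 = 4.4620
beam 2: φ=-90°, α=150°
  dir = (cos 150°, sin 150°) = (-0.8660, 0.5000); from cell (5,3)
  next x-line at t=0.9007, next y-line at t=0.6200; Δt_x=1.1547, Δt_y=2.0000
    y: enter (5,4) at t=0.6200
    x: enter (4,4) at t=0.9007
    x: enter (3,4) at t=2.0554
    y: enter (3,5) at t=2.6200
    x: enter (2,5) at t=3.2101
    x: enter (1,5) at t=4.3648
    y: enter (1,6) at t=4.6200 ← occupied
  → r_2 = 4.6200
beam 3: φ=-45°, α=195°
  dir = (cos 195°, sin 195°) = (-0.9659, -0.2588); from cell (5,3)
  next x-line at t=0.8075, next y-line at t=2.6660; Δt_x=1.0353, Δt_y=3.8637
    x: enter (4,3) at t=0.8075
    x: enter (3,3) at t=1.8428
    y: enter (3,2) at t=2.6660
    x: enter (2,2) at t=2.8781
    x: enter (1,2) at t=3.9133
    x: enter (0,2) at t=4.9486 ← occupied
  → r_3 = 4.9486
beam 4: φ=0°, α=240°
  dir = (cos 240°, sin 240°) = (-0.5000, -0.8660); from cell (5,3)
  next x-line at t=1.5600, next y-line at t=0.7967; Δt_x=2.0000, Δt_y=1.1547
    y: enter (5,2) at t=0.7967 ← occupied
  → r_4 = 0.7967
beam 5: φ=45°, α=285°
  dir = (cos 285°, sin 285°) = (0.2588, -0.9659); from cell (5,3)
  next x-line at t=0.8500, next y-line at t=0.7143; Δt_x=3.8637, Δt_y=1.0353
    y: enter (5,2) at t=0.7143 ← occupied
  → r_5 = 0.7143
beam 6: φ=90°, α=330°
  dir = (cos 330°, sin 330°) = (0.8660, -0.5000); from cell (5,3)
  next x-line at t=0.2540, next y-line at t=1.3800; Δt_x=1.1547, Δt_y=2.0000
    x: enter (6,3) at t=0.2540
    y: enter (6,2) at t=1.3800
    x: enter (7,2) at t=1.4087 ← occupied
  → r_6 = 1.4087
beam 7: φ=135°, α=15°
  dir = (cos 15°, sin 15°) = (0.9659, 0.2588); from cell (5,3)
  next x-line at t=0.2278, next y-line at t=1.1977; Δt_x=1.0353, Δt_y=3.8637
    x: enter (6,3) at t=0.2278
    y: enter (6,4) at t=1.1977
    x: enter (7,4) at t=1.2630 ← occupied
  → r_7 = 1.2630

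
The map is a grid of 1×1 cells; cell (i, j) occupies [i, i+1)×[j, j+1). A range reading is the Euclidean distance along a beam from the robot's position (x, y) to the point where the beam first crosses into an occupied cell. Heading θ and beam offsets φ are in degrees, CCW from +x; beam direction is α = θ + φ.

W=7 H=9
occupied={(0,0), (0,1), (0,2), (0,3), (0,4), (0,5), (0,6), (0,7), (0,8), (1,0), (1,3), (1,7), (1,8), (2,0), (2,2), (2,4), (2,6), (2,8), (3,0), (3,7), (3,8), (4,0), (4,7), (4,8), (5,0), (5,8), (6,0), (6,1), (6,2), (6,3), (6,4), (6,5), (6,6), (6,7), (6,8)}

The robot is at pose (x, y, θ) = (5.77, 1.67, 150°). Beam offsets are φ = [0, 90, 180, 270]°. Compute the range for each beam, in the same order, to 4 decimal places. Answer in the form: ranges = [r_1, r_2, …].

ranges = [4.3532, 0.7736, 0.2656, 0.4600]

beam 1: φ=0°, α=150°
  d=(-0.8660,0.5000)  start (5,1)  tX=0.8891 tY=0.6600  stride 1/|dx|=1.1547 1/|dy|=2.0000
    cross y-line → (5,2), t=0.6600
    cross x-line → (4,2), t=0.8891
    cross x-line → (3,2), t=2.0438
    cross y-line → (3,3), t=2.6600
    cross x-line → (2,3), t=3.1985
    cross x-line → (1,3), t=4.3532 (wall)
  → r_1 = 4.3532
beam 2: φ=90°, α=240°
  d=(-0.5000,-0.8660)  start (5,1)  tX=1.5400 tY=0.7736  stride 1/|dx|=2.0000 1/|dy|=1.1547
    cross y-line → (5,0), t=0.7736 (wall)
  → r_2 = 0.7736
beam 3: φ=180°, α=330°
  d=(0.8660,-0.5000)  start (5,1)  tX=0.2656 tY=1.3400  stride 1/|dx|=1.1547 1/|dy|=2.0000
    cross x-line → (6,1), t=0.2656 (wall)
  → r_3 = 0.2656
beam 4: φ=270°, α=60°
  d=(0.5000,0.8660)  start (5,1)  tX=0.4600 tY=0.3811  stride 1/|dx|=2.0000 1/|dy|=1.1547
    cross y-line → (5,2), t=0.3811
    cross x-line → (6,2), t=0.4600 (wall)
  → r_4 = 0.4600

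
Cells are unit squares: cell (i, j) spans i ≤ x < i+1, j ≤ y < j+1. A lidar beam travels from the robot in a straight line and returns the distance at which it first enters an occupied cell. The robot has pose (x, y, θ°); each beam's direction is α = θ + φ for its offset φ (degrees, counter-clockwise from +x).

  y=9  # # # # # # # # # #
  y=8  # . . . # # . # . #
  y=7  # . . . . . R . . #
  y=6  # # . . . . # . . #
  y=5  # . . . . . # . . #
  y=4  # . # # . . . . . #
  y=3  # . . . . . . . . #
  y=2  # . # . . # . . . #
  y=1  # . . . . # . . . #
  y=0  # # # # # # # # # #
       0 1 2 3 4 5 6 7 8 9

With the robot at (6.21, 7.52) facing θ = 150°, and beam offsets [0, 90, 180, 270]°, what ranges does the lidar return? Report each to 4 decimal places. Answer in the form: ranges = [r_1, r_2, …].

ranges = [0.9600, 7.5286, 3.2216, 1.5800]

beam 1: φ=0°, α=150°
  cosα=-0.8660 sinα=0.5000 | (6,7) | tMaxX 0.2425 tMaxY 0.9600 | tΔX 1.1547 tΔY 2.0000
    t=0.2425 [x] (5,7)
    t=0.9600 [y] (5,8) — stop
  → r_1 = 0.9600
beam 2: φ=90°, α=240°
  cosα=-0.5000 sinα=-0.8660 | (6,7) | tMaxX 0.4200 tMaxY 0.6004 | tΔX 2.0000 tΔY 1.1547
    t=0.4200 [x] (5,7)
    t=0.6004 [y] (5,6)
    t=1.7551 [y] (5,5)
    t=2.4200 [x] (4,5)
    t=2.9098 [y] (4,4)
    t=4.0645 [y] (4,3)
    t=4.4200 [x] (3,3)
    t=5.2192 [y] (3,2)
    t=6.3739 [y] (3,1)
    t=6.4200 [x] (2,1)
    t=7.5286 [y] (2,0) — stop
  → r_2 = 7.5286
beam 3: φ=180°, α=330°
  cosα=0.8660 sinα=-0.5000 | (6,7) | tMaxX 0.9122 tMaxY 1.0400 | tΔX 1.1547 tΔY 2.0000
    t=0.9122 [x] (7,7)
    t=1.0400 [y] (7,6)
    t=2.0669 [x] (8,6)
    t=3.0400 [y] (8,5)
    t=3.2216 [x] (9,5) — stop
  → r_3 = 3.2216
beam 4: φ=270°, α=60°
  cosα=0.5000 sinα=0.8660 | (6,7) | tMaxX 1.5800 tMaxY 0.5543 | tΔX 2.0000 tΔY 1.1547
    t=0.5543 [y] (6,8)
    t=1.5800 [x] (7,8) — stop
  → r_4 = 1.5800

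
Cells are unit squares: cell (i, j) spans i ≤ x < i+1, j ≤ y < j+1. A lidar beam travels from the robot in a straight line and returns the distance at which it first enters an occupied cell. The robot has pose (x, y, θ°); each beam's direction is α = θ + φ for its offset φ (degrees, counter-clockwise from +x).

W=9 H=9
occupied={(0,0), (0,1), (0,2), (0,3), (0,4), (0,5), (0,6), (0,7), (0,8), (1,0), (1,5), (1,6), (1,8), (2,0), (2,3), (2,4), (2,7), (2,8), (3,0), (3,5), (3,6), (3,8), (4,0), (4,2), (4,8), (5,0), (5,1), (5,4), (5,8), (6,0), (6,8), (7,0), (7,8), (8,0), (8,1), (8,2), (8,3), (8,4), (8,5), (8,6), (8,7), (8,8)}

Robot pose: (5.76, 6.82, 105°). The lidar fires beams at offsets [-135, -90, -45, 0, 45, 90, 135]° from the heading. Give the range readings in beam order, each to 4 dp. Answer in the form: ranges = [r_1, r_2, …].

ranges = [2.5865, 2.3190, 1.3625, 1.2216, 2.3600, 1.8221, 6.7204]

beam 1: φ=-135°, α=330°
  cosα=0.8660 sinα=-0.5000 | (5,6) | tMaxX 0.2771 tMaxY 1.6400 | tΔX 1.1547 tΔY 2.0000
    t=0.2771 [x] (6,6)
    t=1.4318 [x] (7,6)
    t=1.6400 [y] (7,5)
    t=2.5865 [x] (8,5) — stop
  → r_1 = 2.5865
beam 2: φ=-90°, α=15°
  cosα=0.9659 sinα=0.2588 | (5,6) | tMaxX 0.2485 tMaxY 0.6955 | tΔX 1.0353 tΔY 3.8637
    t=0.2485 [x] (6,6)
    t=0.6955 [y] (6,7)
    t=1.2837 [x] (7,7)
    t=2.3190 [x] (8,7) — stop
  → r_2 = 2.3190
beam 3: φ=-45°, α=60°
  cosα=0.5000 sinα=0.8660 | (5,6) | tMaxX 0.4800 tMaxY 0.2078 | tΔX 2.0000 tΔY 1.1547
    t=0.2078 [y] (5,7)
    t=0.4800 [x] (6,7)
    t=1.3625 [y] (6,8) — stop
  → r_3 = 1.3625
beam 4: φ=0°, α=105°
  cosα=-0.2588 sinα=0.9659 | (5,6) | tMaxX 2.9364 tMaxY 0.1863 | tΔX 3.8637 tΔY 1.0353
    t=0.1863 [y] (5,7)
    t=1.2216 [y] (5,8) — stop
  → r_4 = 1.2216
beam 5: φ=45°, α=150°
  cosα=-0.8660 sinα=0.5000 | (5,6) | tMaxX 0.8776 tMaxY 0.3600 | tΔX 1.1547 tΔY 2.0000
    t=0.3600 [y] (5,7)
    t=0.8776 [x] (4,7)
    t=2.0323 [x] (3,7)
    t=2.3600 [y] (3,8) — stop
  → r_5 = 2.3600
beam 6: φ=90°, α=195°
  cosα=-0.9659 sinα=-0.2588 | (5,6) | tMaxX 0.7868 tMaxY 3.1682 | tΔX 1.0353 tΔY 3.8637
    t=0.7868 [x] (4,6)
    t=1.8221 [x] (3,6) — stop
  → r_6 = 1.8221
beam 7: φ=135°, α=240°
  cosα=-0.5000 sinα=-0.8660 | (5,6) | tMaxX 1.5200 tMaxY 0.9469 | tΔX 2.0000 tΔY 1.1547
    t=0.9469 [y] (5,5)
    t=1.5200 [x] (4,5)
    t=2.1016 [y] (4,4)
    t=3.2563 [y] (4,3)
    t=3.5200 [x] (3,3)
    t=4.4110 [y] (3,2)
    t=5.5200 [x] (2,2)
    t=5.5657 [y] (2,1)
    t=6.7204 [y] (2,0) — stop
  → r_7 = 6.7204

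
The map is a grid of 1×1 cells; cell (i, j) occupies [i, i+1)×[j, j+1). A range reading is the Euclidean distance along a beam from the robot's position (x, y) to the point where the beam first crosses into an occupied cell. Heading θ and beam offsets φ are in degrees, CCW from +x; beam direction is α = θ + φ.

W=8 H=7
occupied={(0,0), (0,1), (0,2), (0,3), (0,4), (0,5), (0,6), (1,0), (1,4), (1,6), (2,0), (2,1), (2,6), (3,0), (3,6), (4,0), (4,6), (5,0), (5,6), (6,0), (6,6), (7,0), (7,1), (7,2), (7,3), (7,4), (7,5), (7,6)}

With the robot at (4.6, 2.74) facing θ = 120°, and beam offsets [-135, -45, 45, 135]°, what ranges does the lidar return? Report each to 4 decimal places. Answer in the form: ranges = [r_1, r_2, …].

beam 1: φ=-135°, α=345°
  dir = (cos 345°, sin 345°) = (0.9659, -0.2588); from cell (4,2)
  next x-line at t=0.4141, next y-line at t=2.8591; Δt_x=1.0353, Δt_y=3.8637
    x: enter (5,2) at t=0.4141
    x: enter (6,2) at t=1.4494
    x: enter (7,2) at t=2.4847 ← occupied
  → r_1 = 2.4847
beam 2: φ=-45°, α=75°
  dir = (cos 75°, sin 75°) = (0.2588, 0.9659); from cell (4,2)
  next x-line at t=1.5455, next y-line at t=0.2692; Δt_x=3.8637, Δt_y=1.0353
    y: enter (4,3) at t=0.2692
    y: enter (4,4) at t=1.3044
    x: enter (5,4) at t=1.5455
    y: enter (5,5) at t=2.3397
    y: enter (5,6) at t=3.3750 ← occupied
  → r_2 = 3.3750
beam 3: φ=45°, α=165°
  dir = (cos 165°, sin 165°) = (-0.9659, 0.2588); from cell (4,2)
  next x-line at t=0.6212, next y-line at t=1.0046; Δt_x=1.0353, Δt_y=3.8637
    x: enter (3,2) at t=0.6212
    y: enter (3,3) at t=1.0046
    x: enter (2,3) at t=1.6564
    x: enter (1,3) at t=2.6917
    x: enter (0,3) at t=3.7270 ← occupied
  → r_3 = 3.7270
beam 4: φ=135°, α=255°
  dir = (cos 255°, sin 255°) = (-0.2588, -0.9659); from cell (4,2)
  next x-line at t=2.3182, next y-line at t=0.7661; Δt_x=3.8637, Δt_y=1.0353
    y: enter (4,1) at t=0.7661
    y: enter (4,0) at t=1.8014 ← occupied
  → r_4 = 1.8014

ranges = [2.4847, 3.3750, 3.7270, 1.8014]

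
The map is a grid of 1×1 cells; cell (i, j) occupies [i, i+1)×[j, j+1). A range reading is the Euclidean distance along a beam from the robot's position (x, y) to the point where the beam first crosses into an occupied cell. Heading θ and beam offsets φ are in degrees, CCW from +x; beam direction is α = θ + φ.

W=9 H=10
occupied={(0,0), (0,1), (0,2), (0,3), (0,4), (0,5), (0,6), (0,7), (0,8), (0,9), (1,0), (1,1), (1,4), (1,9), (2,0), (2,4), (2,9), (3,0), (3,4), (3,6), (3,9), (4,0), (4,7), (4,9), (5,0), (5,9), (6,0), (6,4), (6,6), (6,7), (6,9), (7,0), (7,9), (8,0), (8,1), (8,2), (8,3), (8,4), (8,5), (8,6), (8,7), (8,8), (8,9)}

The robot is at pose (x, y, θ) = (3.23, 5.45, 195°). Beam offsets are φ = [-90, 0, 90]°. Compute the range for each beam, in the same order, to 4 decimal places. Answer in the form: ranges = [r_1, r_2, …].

ranges = [0.5694, 1.7387, 0.4659]

beam 1: φ=-90°, α=105°
  direction (-0.2588, 0.9659); cell (3,5); t to first gridline: x 0.8887, y 0.5694 (then +3.8637 / +1.0353)
    (3,6) via y @ 0.5694  # hit
  → r_1 = 0.5694
beam 2: φ=0°, α=195°
  direction (-0.9659, -0.2588); cell (3,5); t to first gridline: x 0.2381, y 1.7387 (then +1.0353 / +3.8637)
    (2,5) via x @ 0.2381
    (1,5) via x @ 1.2734
    (1,4) via y @ 1.7387  # hit
  → r_2 = 1.7387
beam 3: φ=90°, α=285°
  direction (0.2588, -0.9659); cell (3,5); t to first gridline: x 2.9751, y 0.4659 (then +3.8637 / +1.0353)
    (3,4) via y @ 0.4659  # hit
  → r_3 = 0.4659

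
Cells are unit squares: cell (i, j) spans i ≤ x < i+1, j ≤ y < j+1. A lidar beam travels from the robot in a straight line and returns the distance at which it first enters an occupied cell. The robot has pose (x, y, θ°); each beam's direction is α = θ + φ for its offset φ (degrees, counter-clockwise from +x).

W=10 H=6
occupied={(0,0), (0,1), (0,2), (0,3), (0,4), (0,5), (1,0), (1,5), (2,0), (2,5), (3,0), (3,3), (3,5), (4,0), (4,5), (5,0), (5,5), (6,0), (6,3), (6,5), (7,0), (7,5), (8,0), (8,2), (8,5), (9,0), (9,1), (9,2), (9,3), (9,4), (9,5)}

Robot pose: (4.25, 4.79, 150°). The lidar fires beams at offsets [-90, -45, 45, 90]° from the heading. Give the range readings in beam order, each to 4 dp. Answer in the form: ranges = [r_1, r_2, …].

beam 1: φ=-90°, α=60°
  d=(0.5000,0.8660)  start (4,4)  tX=1.5000 tY=0.2425  stride 1/|dx|=2.0000 1/|dy|=1.1547
    cross y-line → (4,5), t=0.2425 (wall)
  → r_1 = 0.2425
beam 2: φ=-45°, α=105°
  d=(-0.2588,0.9659)  start (4,4)  tX=0.9659 tY=0.2174  stride 1/|dx|=3.8637 1/|dy|=1.0353
    cross y-line → (4,5), t=0.2174 (wall)
  → r_2 = 0.2174
beam 3: φ=45°, α=195°
  d=(-0.9659,-0.2588)  start (4,4)  tX=0.2588 tY=3.0523  stride 1/|dx|=1.0353 1/|dy|=3.8637
    cross x-line → (3,4), t=0.2588
    cross x-line → (2,4), t=1.2941
    cross x-line → (1,4), t=2.3294
    cross y-line → (1,3), t=3.0523
    cross x-line → (0,3), t=3.3646 (wall)
  → r_3 = 3.3646
beam 4: φ=90°, α=240°
  d=(-0.5000,-0.8660)  start (4,4)  tX=0.5000 tY=0.9122  stride 1/|dx|=2.0000 1/|dy|=1.1547
    cross x-line → (3,4), t=0.5000
    cross y-line → (3,3), t=0.9122 (wall)
  → r_4 = 0.9122

ranges = [0.2425, 0.2174, 3.3646, 0.9122]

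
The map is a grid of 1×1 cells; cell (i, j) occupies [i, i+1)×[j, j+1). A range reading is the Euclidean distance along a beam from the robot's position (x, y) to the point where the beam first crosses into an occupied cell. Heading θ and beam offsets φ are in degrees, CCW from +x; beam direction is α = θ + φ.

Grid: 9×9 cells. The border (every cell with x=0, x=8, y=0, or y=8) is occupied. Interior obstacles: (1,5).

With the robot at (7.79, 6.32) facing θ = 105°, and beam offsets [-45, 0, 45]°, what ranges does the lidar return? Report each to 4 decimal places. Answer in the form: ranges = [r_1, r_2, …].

beam 1: φ=-45°, α=60°
  direction (0.5000, 0.8660); cell (7,6); t to first gridline: x 0.4200, y 0.7852 (then +2.0000 / +1.1547)
    (8,6) via x @ 0.4200  # hit
  → r_1 = 0.4200
beam 2: φ=0°, α=105°
  direction (-0.2588, 0.9659); cell (7,6); t to first gridline: x 3.0523, y 0.7040 (then +3.8637 / +1.0353)
    (7,7) via y @ 0.7040
    (7,8) via y @ 1.7393  # hit
  → r_2 = 1.7393
beam 3: φ=45°, α=150°
  direction (-0.8660, 0.5000); cell (7,6); t to first gridline: x 0.9122, y 1.3600 (then +1.1547 / +2.0000)
    (6,6) via x @ 0.9122
    (6,7) via y @ 1.3600
    (5,7) via x @ 2.0669
    (4,7) via x @ 3.2216
    (4,8) via y @ 3.3600  # hit
  → r_3 = 3.3600

ranges = [0.4200, 1.7393, 3.3600]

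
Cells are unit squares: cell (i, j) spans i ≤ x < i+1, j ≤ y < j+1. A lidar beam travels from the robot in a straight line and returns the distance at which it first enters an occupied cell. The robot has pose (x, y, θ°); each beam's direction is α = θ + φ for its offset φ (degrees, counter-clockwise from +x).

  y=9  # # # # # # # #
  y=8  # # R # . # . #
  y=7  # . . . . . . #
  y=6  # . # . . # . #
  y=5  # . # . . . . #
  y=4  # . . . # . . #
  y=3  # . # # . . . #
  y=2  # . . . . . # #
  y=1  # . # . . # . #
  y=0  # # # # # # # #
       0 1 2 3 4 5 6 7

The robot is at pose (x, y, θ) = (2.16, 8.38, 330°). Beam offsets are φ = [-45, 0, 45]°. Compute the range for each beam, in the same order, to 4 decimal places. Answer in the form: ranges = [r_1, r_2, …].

ranges = [1.4287, 3.2793, 0.8696]

beam 1: φ=-45°, α=285°
  d=(0.2588,-0.9659)  start (2,8)  tX=3.2455 tY=0.3934  stride 1/|dx|=3.8637 1/|dy|=1.0353
    cross y-line → (2,7), t=0.3934
    cross y-line → (2,6), t=1.4287 (wall)
  → r_1 = 1.4287
beam 2: φ=0°, α=330°
  d=(0.8660,-0.5000)  start (2,8)  tX=0.9699 tY=0.7600  stride 1/|dx|=1.1547 1/|dy|=2.0000
    cross y-line → (2,7), t=0.7600
    cross x-line → (3,7), t=0.9699
    cross x-line → (4,7), t=2.1246
    cross y-line → (4,6), t=2.7600
    cross x-line → (5,6), t=3.2793 (wall)
  → r_2 = 3.2793
beam 3: φ=45°, α=15°
  d=(0.9659,0.2588)  start (2,8)  tX=0.8696 tY=2.3955  stride 1/|dx|=1.0353 1/|dy|=3.8637
    cross x-line → (3,8), t=0.8696 (wall)
  → r_3 = 0.8696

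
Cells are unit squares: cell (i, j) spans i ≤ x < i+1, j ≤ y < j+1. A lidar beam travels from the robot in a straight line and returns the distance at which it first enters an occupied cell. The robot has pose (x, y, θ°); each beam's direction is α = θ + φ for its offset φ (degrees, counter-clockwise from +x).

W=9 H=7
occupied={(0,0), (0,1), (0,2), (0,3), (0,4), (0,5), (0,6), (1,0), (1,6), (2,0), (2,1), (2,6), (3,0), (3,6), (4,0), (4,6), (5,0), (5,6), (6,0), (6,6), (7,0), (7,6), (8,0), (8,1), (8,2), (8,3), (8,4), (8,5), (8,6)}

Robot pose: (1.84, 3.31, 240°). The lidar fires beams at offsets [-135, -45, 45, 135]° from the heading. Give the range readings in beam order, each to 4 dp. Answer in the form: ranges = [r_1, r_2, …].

ranges = [2.7849, 0.8696, 1.3562, 6.3773]

beam 1: φ=-135°, α=105°
  d=(-0.2588,0.9659)  start (1,3)  tX=3.2455 tY=0.7143  stride 1/|dx|=3.8637 1/|dy|=1.0353
    cross y-line → (1,4), t=0.7143
    cross y-line → (1,5), t=1.7496
    cross y-line → (1,6), t=2.7849 (wall)
  → r_1 = 2.7849
beam 2: φ=-45°, α=195°
  d=(-0.9659,-0.2588)  start (1,3)  tX=0.8696 tY=1.1977  stride 1/|dx|=1.0353 1/|dy|=3.8637
    cross x-line → (0,3), t=0.8696 (wall)
  → r_2 = 0.8696
beam 3: φ=45°, α=285°
  d=(0.2588,-0.9659)  start (1,3)  tX=0.6182 tY=0.3209  stride 1/|dx|=3.8637 1/|dy|=1.0353
    cross y-line → (1,2), t=0.3209
    cross x-line → (2,2), t=0.6182
    cross y-line → (2,1), t=1.3562 (wall)
  → r_3 = 1.3562
beam 4: φ=135°, α=15°
  d=(0.9659,0.2588)  start (1,3)  tX=0.1656 tY=2.6660  stride 1/|dx|=1.0353 1/|dy|=3.8637
    cross x-line → (2,3), t=0.1656
    cross x-line → (3,3), t=1.2009
    cross x-line → (4,3), t=2.2362
    cross y-line → (4,4), t=2.6660
    cross x-line → (5,4), t=3.2715
    cross x-line → (6,4), t=4.3067
    cross x-line → (7,4), t=5.3420
    cross x-line → (8,4), t=6.3773 (wall)
  → r_4 = 6.3773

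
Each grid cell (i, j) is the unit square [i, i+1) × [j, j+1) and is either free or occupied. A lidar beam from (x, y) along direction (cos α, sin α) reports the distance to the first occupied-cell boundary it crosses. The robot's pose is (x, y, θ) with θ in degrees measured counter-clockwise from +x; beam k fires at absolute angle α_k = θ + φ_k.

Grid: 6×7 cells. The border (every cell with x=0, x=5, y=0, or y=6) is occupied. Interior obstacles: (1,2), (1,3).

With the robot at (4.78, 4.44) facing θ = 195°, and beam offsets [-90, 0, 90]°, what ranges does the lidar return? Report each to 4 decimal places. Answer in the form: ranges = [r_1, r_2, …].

ranges = [1.6150, 2.8781, 0.8500]

beam 1: φ=-90°, α=105°
  direction (-0.2588, 0.9659); cell (4,4); t to first gridline: x 3.0137, y 0.5798 (then +3.8637 / +1.0353)
    (4,5) via y @ 0.5798
    (4,6) via y @ 1.6150  # hit
  → r_1 = 1.6150
beam 2: φ=0°, α=195°
  direction (-0.9659, -0.2588); cell (4,4); t to first gridline: x 0.8075, y 1.7000 (then +1.0353 / +3.8637)
    (3,4) via x @ 0.8075
    (3,3) via y @ 1.7000
    (2,3) via x @ 1.8428
    (1,3) via x @ 2.8781  # hit
  → r_2 = 2.8781
beam 3: φ=90°, α=285°
  direction (0.2588, -0.9659); cell (4,4); t to first gridline: x 0.8500, y 0.4555 (then +3.8637 / +1.0353)
    (4,3) via y @ 0.4555
    (5,3) via x @ 0.8500  # hit
  → r_3 = 0.8500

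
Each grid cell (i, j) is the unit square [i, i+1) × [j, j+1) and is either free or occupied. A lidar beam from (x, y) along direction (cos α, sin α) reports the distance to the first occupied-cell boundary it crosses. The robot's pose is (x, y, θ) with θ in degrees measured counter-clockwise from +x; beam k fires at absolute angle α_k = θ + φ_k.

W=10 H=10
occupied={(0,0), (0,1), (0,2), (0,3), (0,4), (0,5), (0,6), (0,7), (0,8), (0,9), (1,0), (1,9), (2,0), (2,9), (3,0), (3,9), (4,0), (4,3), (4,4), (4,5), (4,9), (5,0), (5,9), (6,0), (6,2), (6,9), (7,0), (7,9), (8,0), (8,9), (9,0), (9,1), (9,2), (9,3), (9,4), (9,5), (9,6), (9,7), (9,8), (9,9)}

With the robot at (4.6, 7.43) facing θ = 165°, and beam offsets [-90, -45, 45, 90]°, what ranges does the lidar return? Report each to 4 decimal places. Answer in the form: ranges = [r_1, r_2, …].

ranges = [1.6254, 1.8129, 4.1569, 1.4804]

beam 1: φ=-90°, α=75°
  d=(0.2588,0.9659)  start (4,7)  tX=1.5455 tY=0.5901  stride 1/|dx|=3.8637 1/|dy|=1.0353
    cross y-line → (4,8), t=0.5901
    cross x-line → (5,8), t=1.5455
    cross y-line → (5,9), t=1.6254 (wall)
  → r_1 = 1.6254
beam 2: φ=-45°, α=120°
  d=(-0.5000,0.8660)  start (4,7)  tX=1.2000 tY=0.6582  stride 1/|dx|=2.0000 1/|dy|=1.1547
    cross y-line → (4,8), t=0.6582
    cross x-line → (3,8), t=1.2000
    cross y-line → (3,9), t=1.8129 (wall)
  → r_2 = 1.8129
beam 3: φ=45°, α=210°
  d=(-0.8660,-0.5000)  start (4,7)  tX=0.6928 tY=0.8600  stride 1/|dx|=1.1547 1/|dy|=2.0000
    cross x-line → (3,7), t=0.6928
    cross y-line → (3,6), t=0.8600
    cross x-line → (2,6), t=1.8475
    cross y-line → (2,5), t=2.8600
    cross x-line → (1,5), t=3.0022
    cross x-line → (0,5), t=4.1569 (wall)
  → r_3 = 4.1569
beam 4: φ=90°, α=255°
  d=(-0.2588,-0.9659)  start (4,7)  tX=2.3182 tY=0.4452  stride 1/|dx|=3.8637 1/|dy|=1.0353
    cross y-line → (4,6), t=0.4452
    cross y-line → (4,5), t=1.4804 (wall)
  → r_4 = 1.4804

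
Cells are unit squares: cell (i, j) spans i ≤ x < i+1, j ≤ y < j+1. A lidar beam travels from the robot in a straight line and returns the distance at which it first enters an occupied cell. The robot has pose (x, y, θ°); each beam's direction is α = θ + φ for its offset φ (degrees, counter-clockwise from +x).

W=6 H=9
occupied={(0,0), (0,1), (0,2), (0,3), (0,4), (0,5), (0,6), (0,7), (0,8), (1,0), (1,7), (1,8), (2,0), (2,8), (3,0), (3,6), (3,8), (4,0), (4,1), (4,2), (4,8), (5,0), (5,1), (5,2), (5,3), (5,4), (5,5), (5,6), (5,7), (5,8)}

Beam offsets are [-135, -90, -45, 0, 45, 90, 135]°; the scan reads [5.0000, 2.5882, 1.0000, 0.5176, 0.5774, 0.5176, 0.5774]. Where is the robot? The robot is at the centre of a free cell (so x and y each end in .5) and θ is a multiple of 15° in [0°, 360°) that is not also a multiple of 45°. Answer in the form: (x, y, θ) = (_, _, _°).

(x, y, θ) = (3.5, 1.5, 255°)

Candidates: 24 free-cell centres × 16 headings = 384 poses. Raycast each; keep the one whose scan matches to 4 dp.
  (1.5, 3.5, 330°): beam 1 = 0.5176 ≠ 5.0000 ✗
  (4.5, 6.5, 240°): beam 1 = 1.5529 ≠ 5.0000 ✗
  (1.5, 2.5, 75°): beam 1 = 1.7321 ≠ 5.0000 ✗
  (1.5, 5.5, 165°): beam 1 = 1.7321 ≠ 5.0000 ✗
  (1.5, 2.5, 150°): beam 1 = 3.6235 ≠ 5.0000 ✗
  …
  (3.5, 1.5, 255°): r_1=5.0000, r_2=2.5882, r_3=1.0000, r_4=0.5176, r_5=0.5774, r_6=0.5176, r_7=0.5774 — all match ✓
Unique over the lattice → pose = (3.5, 1.5, 255°).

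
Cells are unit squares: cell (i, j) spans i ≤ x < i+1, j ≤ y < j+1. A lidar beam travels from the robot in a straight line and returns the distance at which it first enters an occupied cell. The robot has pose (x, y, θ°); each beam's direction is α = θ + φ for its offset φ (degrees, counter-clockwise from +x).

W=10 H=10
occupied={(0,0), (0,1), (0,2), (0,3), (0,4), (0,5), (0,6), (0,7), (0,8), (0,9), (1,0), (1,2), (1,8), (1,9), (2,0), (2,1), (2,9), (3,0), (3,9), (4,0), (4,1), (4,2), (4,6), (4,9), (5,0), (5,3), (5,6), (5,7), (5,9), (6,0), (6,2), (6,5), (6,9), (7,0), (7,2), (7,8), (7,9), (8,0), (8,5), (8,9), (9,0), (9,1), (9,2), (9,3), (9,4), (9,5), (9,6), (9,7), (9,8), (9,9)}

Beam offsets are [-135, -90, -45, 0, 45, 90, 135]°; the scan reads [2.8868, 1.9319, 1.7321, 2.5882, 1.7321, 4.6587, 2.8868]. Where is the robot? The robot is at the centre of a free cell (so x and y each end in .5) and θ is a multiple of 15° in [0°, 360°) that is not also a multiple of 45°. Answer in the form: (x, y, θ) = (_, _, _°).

Candidates: 50 free-cell centres × 16 headings = 800 poses. Raycast each; keep the one whose scan matches to 4 dp.
  (1.5, 3.5, 300°): beam 1 = 0.5176 ≠ 2.8868 ✗
  (6.5, 4.5, 255°): beam 1 = 0.5774 ≠ 2.8868 ✗
  (6.5, 7.5, 120°): beam 1 = 2.5882 ≠ 2.8868 ✗
  …
  (3.5, 4.5, 15°): r_1=2.8868, r_2=1.9319, r_3=1.7321, r_4=2.5882, r_5=1.7321, r_6=4.6587, r_7=2.8868 — all match ✓
Only this pose fits every beam.

(x, y, θ) = (3.5, 4.5, 15°)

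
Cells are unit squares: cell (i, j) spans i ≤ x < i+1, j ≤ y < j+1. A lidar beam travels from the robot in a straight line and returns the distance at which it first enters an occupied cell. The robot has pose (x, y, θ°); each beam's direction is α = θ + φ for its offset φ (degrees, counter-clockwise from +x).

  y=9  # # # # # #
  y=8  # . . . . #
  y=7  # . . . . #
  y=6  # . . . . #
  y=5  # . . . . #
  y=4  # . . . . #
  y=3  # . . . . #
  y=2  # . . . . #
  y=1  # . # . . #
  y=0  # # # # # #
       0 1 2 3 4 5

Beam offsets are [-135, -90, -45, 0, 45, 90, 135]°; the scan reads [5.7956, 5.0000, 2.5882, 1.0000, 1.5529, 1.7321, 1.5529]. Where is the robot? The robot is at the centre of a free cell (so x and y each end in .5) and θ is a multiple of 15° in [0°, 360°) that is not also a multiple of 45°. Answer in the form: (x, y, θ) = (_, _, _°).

Enumerate (i+0.5, j+0.5, θ) over the 31 free cells and 16 admissible headings. For each, cast all 7 beams and compare to the given ranges.
  (1.5, 8.5, 30°): beam 1 = 1.9319 ≠ 5.7956 ✗
  (1.5, 1.5, 210°): beam 1 = 7.7646 ≠ 5.7956 ✗
  (3.5, 3.5, 15°): beam 1 = 1.7321 ≠ 5.7956 ✗
  …
  (3.5, 2.5, 210°): r_1=5.7956, r_2=5.0000, r_3=2.5882, r_4=1.0000, r_5=1.5529, r_6=1.7321, r_7=1.5529 — all match ✓
Only this pose fits every beam.

(x, y, θ) = (3.5, 2.5, 210°)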